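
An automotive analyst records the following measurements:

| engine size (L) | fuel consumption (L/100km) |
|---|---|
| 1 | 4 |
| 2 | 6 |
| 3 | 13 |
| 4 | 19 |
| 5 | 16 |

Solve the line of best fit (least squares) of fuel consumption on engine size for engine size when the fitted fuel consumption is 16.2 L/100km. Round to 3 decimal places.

n = 5, Σx = 15, Σy = 58, Σxy = 211, Σx² = 55
Sxx = Σx² − (Σx)²/n = 55 − 45 = 10
Sxy = Σxy − (Σx)(Σy)/n = 211 − 174 = 37
b = Sxy/Sxx = 37/10 = 3.7
a = ȳ − b·x̄ = 11.6 − 3.7·3 = 0.5
Set a + b·x = 16.2: x = (16.2 − 0.5) / 3.7 = 4.243243

4.243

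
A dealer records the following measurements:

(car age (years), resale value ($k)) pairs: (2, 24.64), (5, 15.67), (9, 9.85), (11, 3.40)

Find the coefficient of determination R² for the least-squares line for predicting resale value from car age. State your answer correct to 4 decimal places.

0.9775

n = 4, Σx = 27, Σy = 53.56, Σxy = 253.68, Σx² = 231, Σy² = 961.261
Sxx = Σx² − (Σx)²/n = 231 − 182.25 = 48.75
Sxy = Σxy − (Σx)(Σy)/n = 253.68 − 361.53 = -107.85
Syy = Σy² − (Σy)²/n = 961.261 − 717.1684 = 244.0926
R² = Sxy²/(Sxx·Syy) = (-107.85)²/(48.75·244.0926) = 0.977487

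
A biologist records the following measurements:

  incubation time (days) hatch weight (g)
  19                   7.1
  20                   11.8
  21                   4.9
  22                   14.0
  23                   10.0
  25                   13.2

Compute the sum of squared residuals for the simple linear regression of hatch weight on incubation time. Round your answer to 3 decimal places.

n = 6, Σx = 130, Σy = 61, Σxy = 1341.8, Σx² = 2840, Σy² = 683.9
Sxx = Σx² − (Σx)²/n = 2840 − 2816.666667 = 23.333333
Sxy = Σxy − (Σx)(Σy)/n = 1341.8 − 1321.666667 = 20.133333
Syy = Σy² − (Σy)²/n = 683.9 − 620.166667 = 63.733333
b = Sxy/Sxx = 20.133333/23.333333 = 0.862857
SSE = Syy − b·Sxy = 63.733333 − 0.862857·20.133333 = 46.361143

46.361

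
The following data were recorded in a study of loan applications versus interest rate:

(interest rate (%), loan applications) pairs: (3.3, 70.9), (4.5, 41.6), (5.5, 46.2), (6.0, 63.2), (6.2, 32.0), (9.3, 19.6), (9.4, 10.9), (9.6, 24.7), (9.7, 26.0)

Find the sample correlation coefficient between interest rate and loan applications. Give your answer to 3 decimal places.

-0.850

n = 9, Σx = 63.5, Σy = 335.1, Σxy = 2026.93, Σx² = 496.93, Σy² = 15699.11
Sxx = Σx² − (Σx)²/n = 496.93 − 448.027778 = 48.902222
Sxy = Σxy − (Σx)(Σy)/n = 2026.93 − 2364.316667 = -337.386667
Syy = Σy² − (Σy)²/n = 15699.11 − 12476.89 = 3222.22
r = Sxy/√(Sxx·Syy) = -337.386667/√(157573.718489) = -337.386667/396.955562 = -0.849936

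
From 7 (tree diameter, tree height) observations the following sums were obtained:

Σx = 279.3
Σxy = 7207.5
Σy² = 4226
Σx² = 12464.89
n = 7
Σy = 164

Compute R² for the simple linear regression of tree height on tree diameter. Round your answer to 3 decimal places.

Sxx = Σx² − (Σx)²/n = 12464.89 − 11144.07 = 1320.82
Sxy = Σxy − (Σx)(Σy)/n = 7207.5 − 6543.6 = 663.9
Syy = Σy² − (Σy)²/n = 4226 − 3842.285714 = 383.714286
R² = Sxy²/(Sxx·Syy) = (663.9)²/(1320.82·383.714286) = 0.869668

0.870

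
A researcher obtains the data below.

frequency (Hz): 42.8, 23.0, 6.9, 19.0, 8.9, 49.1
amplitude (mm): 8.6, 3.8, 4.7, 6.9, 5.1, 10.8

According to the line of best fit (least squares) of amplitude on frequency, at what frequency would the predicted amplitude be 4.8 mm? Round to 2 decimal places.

n = 6, Σx = 149.7, Σy = 39.9, Σxy = 1194.68, Σx² = 5259.47
Sxx = Σx² − (Σx)²/n = 5259.47 − 3735.015 = 1524.455
Sxy = Σxy − (Σx)(Σy)/n = 1194.68 − 995.505 = 199.175
b = Sxy/Sxx = 199.175/1524.455 = 0.130653
a = ȳ − b·x̄ = 6.65 − 0.130653·24.95 = 3.390201
Set a + b·x = 4.8: x = (4.8 − 3.390201) / 0.130653 = 10.790383

10.79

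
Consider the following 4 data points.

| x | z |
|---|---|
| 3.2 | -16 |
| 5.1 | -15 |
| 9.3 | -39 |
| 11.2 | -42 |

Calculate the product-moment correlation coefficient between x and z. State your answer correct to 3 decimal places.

-0.963

n = 4, Σx = 28.8, Σy = -112, Σxy = -960.8, Σx² = 248.18, Σy² = 3766
Sxx = Σx² − (Σx)²/n = 248.18 − 207.36 = 40.82
Sxy = Σxy − (Σx)(Σy)/n = -960.8 − (-806.4) = -154.4
Syy = Σy² − (Σy)²/n = 3766 − 3136 = 630
r = Sxy/√(Sxx·Syy) = -154.4/√(25716.6) = -154.4/160.363961 = -0.962810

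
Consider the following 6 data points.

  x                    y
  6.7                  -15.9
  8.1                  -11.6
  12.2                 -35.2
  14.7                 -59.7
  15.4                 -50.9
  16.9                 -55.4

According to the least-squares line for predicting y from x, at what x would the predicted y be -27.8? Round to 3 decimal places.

10.165

n = 6, Σx = 74, Σy = -228.7, Σxy = -3227.64, Σx² = 998.2
Sxx = Σx² − (Σx)²/n = 998.2 − 912.666667 = 85.533333
Sxy = Σxy − (Σx)(Σy)/n = -3227.64 − (-2820.633333) = -407.006667
b = Sxy/Sxx = -407.006667/85.533333 = -4.758457
a = ȳ − b·x̄ = -38.116667 − (-4.758457)·12.333333 = 20.570966
Set a + b·x = -27.8: x = (-27.8 − 20.570966) / (-4.758457) = 10.165263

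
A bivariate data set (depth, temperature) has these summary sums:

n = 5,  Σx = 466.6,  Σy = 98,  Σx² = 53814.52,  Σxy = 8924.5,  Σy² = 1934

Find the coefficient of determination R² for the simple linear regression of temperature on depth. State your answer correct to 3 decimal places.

Sxx = Σx² − (Σx)²/n = 53814.52 − 43543.112 = 10271.408
Sxy = Σxy − (Σx)(Σy)/n = 8924.5 − 9145.36 = -220.86
Syy = Σy² − (Σy)²/n = 1934 − 1920.8 = 13.2
R² = Sxy²/(Sxx·Syy) = (-220.86)²/(10271.408·13.2) = 0.359774

0.360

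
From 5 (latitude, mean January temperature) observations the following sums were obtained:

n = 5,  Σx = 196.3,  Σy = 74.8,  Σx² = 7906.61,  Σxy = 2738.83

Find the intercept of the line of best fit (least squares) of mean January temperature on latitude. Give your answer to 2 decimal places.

Sxx = Σx² − (Σx)²/n = 7906.61 − 7706.738 = 199.872
Sxy = Σxy − (Σx)(Σy)/n = 2738.83 − 2936.648 = -197.818
b = Sxy/Sxx = -197.818/199.872 = -0.989723
a = ȳ − b·x̄ = 14.96 − (-0.989723)·39.26 = 53.816542

53.82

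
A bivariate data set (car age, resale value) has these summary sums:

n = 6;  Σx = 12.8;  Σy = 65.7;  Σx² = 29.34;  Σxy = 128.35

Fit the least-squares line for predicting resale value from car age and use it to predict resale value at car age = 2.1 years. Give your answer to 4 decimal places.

Sxx = Σx² − (Σx)²/n = 29.34 − 27.306667 = 2.033333
Sxy = Σxy − (Σx)(Σy)/n = 128.35 − 140.16 = -11.81
b = Sxy/Sxx = -11.81/2.033333 = -5.808197
a = ȳ − b·x̄ = 10.95 − (-5.808197)·2.133333 = 23.340820
ŷ(2.1) = a + b·2.1 = 23.340820 + (-5.808197)·2.1 = 11.143607

11.1436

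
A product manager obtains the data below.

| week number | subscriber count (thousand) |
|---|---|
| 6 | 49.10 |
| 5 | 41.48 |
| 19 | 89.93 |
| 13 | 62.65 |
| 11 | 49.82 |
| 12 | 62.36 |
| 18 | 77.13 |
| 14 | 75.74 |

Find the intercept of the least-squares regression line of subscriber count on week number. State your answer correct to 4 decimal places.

25.5137

n = 8, Σx = 98, Σy = 508.21, Σxy = 6770.16, Σx² = 1376
Sxx = Σx² − (Σx)²/n = 1376 − 1200.5 = 175.5
Sxy = Σxy − (Σx)(Σy)/n = 6770.16 − 6225.5725 = 544.5875
b = Sxy/Sxx = 544.5875/175.5 = 3.103063
a = ȳ − b·x̄ = 63.52625 − 3.103063·12.25 = 25.513732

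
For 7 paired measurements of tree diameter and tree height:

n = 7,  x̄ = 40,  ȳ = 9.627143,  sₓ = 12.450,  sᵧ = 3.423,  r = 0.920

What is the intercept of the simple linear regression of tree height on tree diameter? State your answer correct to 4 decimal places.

b = r · sᵧ/sₓ = 0.92 · 3.423/12.45 = 0.252945
a = ȳ − b·x̄ = 9.627143 − 0.252945·40 = -0.490640

-0.4906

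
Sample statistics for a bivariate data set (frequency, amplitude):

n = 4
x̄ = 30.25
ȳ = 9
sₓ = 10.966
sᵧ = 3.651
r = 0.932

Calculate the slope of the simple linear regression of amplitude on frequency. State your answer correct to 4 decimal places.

0.3103

b = r · sᵧ/sₓ = 0.932 · 3.651/10.966 = 0.310298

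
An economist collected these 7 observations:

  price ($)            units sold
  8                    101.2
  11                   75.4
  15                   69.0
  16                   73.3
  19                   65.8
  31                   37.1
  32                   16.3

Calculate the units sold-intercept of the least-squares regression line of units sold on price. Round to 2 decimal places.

116.42

n = 7, Σx = 132, Σy = 438.1, Σxy = 6768.7, Σx² = 3012
Sxx = Σx² − (Σx)²/n = 3012 − 2489.142857 = 522.857143
Sxy = Σxy − (Σx)(Σy)/n = 6768.7 − 8261.314286 = -1492.614286
b = Sxy/Sxx = -1492.614286/522.857143 = -2.854727
a = ȳ − b·x̄ = 62.585714 − (-2.854727)·18.857143 = 116.417705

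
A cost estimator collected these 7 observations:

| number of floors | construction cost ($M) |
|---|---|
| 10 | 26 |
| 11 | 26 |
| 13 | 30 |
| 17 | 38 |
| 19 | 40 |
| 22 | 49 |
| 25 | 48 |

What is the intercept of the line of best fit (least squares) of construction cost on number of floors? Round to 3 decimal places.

n = 7, Σx = 117, Σy = 257, Σxy = 4620, Σx² = 2149
Sxx = Σx² − (Σx)²/n = 2149 − 1955.571429 = 193.428571
Sxy = Σxy − (Σx)(Σy)/n = 4620 − 4295.571429 = 324.428571
b = Sxy/Sxx = 324.428571/193.428571 = 1.677253
a = ȳ − b·x̄ = 36.714286 − 1.677253·16.714286 = 8.680207

8.680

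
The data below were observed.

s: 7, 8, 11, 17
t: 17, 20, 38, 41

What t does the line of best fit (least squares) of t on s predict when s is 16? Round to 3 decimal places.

n = 4, Σx = 43, Σy = 116, Σxy = 1394, Σx² = 523
Sxx = Σx² − (Σx)²/n = 523 − 462.25 = 60.75
Sxy = Σxy − (Σx)(Σy)/n = 1394 − 1247 = 147
b = Sxy/Sxx = 147/60.75 = 2.419753
a = ȳ − b·x̄ = 29 − 2.419753·10.75 = 2.987654
ŷ(16) = a + b·16 = 2.987654 + 2.419753·16 = 41.703704

41.704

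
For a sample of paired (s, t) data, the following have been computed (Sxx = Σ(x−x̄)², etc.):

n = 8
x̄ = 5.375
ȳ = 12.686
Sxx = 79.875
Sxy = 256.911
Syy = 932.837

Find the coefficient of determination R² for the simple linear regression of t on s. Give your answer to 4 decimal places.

0.8858

R² = Sxy²/(Sxx·Syy) = (256.911)²/(79.875·932.837) = 0.885827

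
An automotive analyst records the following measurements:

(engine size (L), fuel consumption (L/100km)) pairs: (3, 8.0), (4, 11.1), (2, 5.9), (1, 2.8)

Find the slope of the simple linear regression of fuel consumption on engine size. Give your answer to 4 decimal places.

n = 4, Σx = 10, Σy = 27.8, Σxy = 83, Σx² = 30
Sxx = Σx² − (Σx)²/n = 30 − 25 = 5
Sxy = Σxy − (Σx)(Σy)/n = 83 − 69.5 = 13.5
b = Sxy/Sxx = 13.5/5 = 2.7

2.7000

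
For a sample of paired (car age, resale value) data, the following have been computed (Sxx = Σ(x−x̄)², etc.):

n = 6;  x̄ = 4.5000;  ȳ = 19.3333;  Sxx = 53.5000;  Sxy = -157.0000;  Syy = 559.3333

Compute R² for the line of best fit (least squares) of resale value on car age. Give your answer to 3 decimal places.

0.824

R² = Sxy²/(Sxx·Syy) = (-157)²/(53.5·559.3333) = 0.823711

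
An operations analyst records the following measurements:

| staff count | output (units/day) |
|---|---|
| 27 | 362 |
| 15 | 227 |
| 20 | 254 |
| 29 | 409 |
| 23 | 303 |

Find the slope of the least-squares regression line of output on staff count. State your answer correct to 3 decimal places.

13.101

n = 5, Σx = 114, Σy = 1555, Σxy = 37089, Σx² = 2724
Sxx = Σx² − (Σx)²/n = 2724 − 2599.2 = 124.8
Sxy = Σxy − (Σx)(Σy)/n = 37089 − 35454 = 1635
b = Sxy/Sxx = 1635/124.8 = 13.100962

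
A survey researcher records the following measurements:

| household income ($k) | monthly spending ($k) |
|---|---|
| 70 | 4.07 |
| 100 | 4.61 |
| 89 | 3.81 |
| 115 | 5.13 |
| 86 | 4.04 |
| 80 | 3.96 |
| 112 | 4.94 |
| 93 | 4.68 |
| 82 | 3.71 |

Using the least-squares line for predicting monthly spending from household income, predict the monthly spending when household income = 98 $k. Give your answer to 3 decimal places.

n = 9, Σx = 827, Σy = 38.95, Σxy = 3631.92, Σx² = 77759
Sxx = Σx² − (Σx)²/n = 77759 − 75992.111111 = 1766.888889
Sxy = Σxy − (Σx)(Σy)/n = 3631.92 − 3579.072222 = 52.847778
b = Sxy/Sxx = 52.847778/1766.888889 = 0.029910
a = ȳ − b·x̄ = 4.327778 − 0.029910·91.888889 = 1.579374
ŷ(98) = a + b·98 = 1.579374 + 0.029910·98 = 4.510562

4.511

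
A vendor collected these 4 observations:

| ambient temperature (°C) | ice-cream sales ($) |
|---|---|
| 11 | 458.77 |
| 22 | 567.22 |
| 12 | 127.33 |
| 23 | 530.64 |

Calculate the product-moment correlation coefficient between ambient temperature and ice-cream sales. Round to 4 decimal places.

n = 4, Σx = 68, Σy = 1683.96, Σxy = 31257.99, Σx² = 1278, Σy² = 830000.1798
Sxx = Σx² − (Σx)²/n = 1278 − 1156 = 122
Sxy = Σxy − (Σx)(Σy)/n = 31257.99 − 28627.32 = 2630.67
Syy = Σy² − (Σy)²/n = 830000.1798 − 708930.3204 = 121069.8594
r = Sxy/√(Sxx·Syy) = 2630.67/√(14770522.8468) = 2630.67/3843.243792 = 0.684492

0.6845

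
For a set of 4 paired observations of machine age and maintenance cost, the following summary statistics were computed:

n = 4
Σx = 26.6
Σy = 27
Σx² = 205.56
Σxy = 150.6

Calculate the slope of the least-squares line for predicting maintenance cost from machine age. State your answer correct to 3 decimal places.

-1.010

Sxx = Σx² − (Σx)²/n = 205.56 − 176.89 = 28.67
Sxy = Σxy − (Σx)(Σy)/n = 150.6 − 179.55 = -28.95
b = Sxy/Sxx = -28.95/28.67 = -1.009766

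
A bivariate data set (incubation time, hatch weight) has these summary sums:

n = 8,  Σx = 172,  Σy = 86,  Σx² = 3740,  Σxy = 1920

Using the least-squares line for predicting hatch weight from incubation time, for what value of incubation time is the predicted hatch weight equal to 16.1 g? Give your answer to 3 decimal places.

Sxx = Σx² − (Σx)²/n = 3740 − 3698 = 42
Sxy = Σxy − (Σx)(Σy)/n = 1920 − 1849 = 71
b = Sxy/Sxx = 71/42 = 1.690476
a = ȳ − b·x̄ = 10.75 − 1.690476·21.5 = -25.595238
Set a + b·x = 16.1: x = (16.1 − (-25.595238)) / 1.690476 = 24.664789

24.665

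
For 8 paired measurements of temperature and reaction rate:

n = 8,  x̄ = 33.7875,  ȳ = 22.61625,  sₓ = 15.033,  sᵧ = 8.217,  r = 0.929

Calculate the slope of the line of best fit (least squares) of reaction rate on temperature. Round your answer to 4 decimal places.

b = r · sᵧ/sₓ = 0.929 · 8.217/15.033 = 0.507789

0.5078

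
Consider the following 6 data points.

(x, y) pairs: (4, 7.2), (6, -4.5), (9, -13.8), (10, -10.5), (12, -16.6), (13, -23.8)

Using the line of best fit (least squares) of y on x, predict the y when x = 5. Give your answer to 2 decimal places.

1.53

n = 6, Σx = 54, Σy = -62, Σxy = -736, Σx² = 546
Sxx = Σx² − (Σx)²/n = 546 − 486 = 60
Sxy = Σxy − (Σx)(Σy)/n = -736 − (-558) = -178
b = Sxy/Sxx = -178/60 = -2.966667
a = ȳ − b·x̄ = -10.333333 − (-2.966667)·9 = 16.366667
ŷ(5) = a + b·5 = 16.366667 + (-2.966667)·5 = 1.533333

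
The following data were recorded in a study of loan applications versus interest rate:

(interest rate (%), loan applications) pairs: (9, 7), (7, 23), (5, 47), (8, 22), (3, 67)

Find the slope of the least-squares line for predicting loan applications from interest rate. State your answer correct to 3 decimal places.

n = 5, Σx = 32, Σy = 166, Σxy = 836, Σx² = 228
Sxx = Σx² − (Σx)²/n = 228 − 204.8 = 23.2
Sxy = Σxy − (Σx)(Σy)/n = 836 − 1062.4 = -226.4
b = Sxy/Sxx = -226.4/23.2 = -9.758621

-9.759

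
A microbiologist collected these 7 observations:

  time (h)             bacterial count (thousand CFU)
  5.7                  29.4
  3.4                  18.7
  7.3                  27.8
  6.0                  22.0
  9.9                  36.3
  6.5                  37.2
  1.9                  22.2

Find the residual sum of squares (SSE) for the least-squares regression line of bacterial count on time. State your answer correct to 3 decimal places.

137.719

n = 7, Σx = 40.7, Σy = 193.6, Σxy = 1209.45, Σx² = 277.21, Σy² = 5665.26
Sxx = Σx² − (Σx)²/n = 277.21 − 236.641429 = 40.568571
Sxy = Σxy − (Σx)(Σy)/n = 1209.45 − 1125.645714 = 83.804286
Syy = Σy² − (Σy)²/n = 5665.26 − 5354.422857 = 310.837143
b = Sxy/Sxx = 83.804286/40.568571 = 2.065744
SSE = Syy − b·Sxy = 310.837143 − 2.065744·83.804286 = 137.718937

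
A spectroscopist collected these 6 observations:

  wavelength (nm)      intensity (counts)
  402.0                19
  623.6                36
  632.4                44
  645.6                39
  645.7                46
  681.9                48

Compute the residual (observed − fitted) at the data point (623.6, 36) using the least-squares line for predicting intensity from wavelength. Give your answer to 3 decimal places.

n = 6, Σx = 3631.2, Σy = 232, Σxy = 145525, Σx² = 2249126.18
Sxx = Σx² − (Σx)²/n = 2249126.18 − 2197602.24 = 51523.94
Sxy = Σxy − (Σx)(Σy)/n = 145525 − 140406.4 = 5118.6
b = Sxy/Sxx = 5118.6/51523.94 = 0.099344
a = ȳ − b·x̄ = 38.666667 − 0.099344·605.2 = -21.456389
ŷ(623.6) = -21.456389 + 0.099344·623.6 = 40.494598
residual = y − ŷ = 36 − 40.494598 = -4.494598

-4.495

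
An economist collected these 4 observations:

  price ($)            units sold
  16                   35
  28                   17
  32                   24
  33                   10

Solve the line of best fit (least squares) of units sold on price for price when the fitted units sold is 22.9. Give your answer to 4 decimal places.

26.0288

n = 4, Σx = 109, Σy = 86, Σxy = 2134, Σx² = 3153
Sxx = Σx² − (Σx)²/n = 3153 − 2970.25 = 182.75
Sxy = Σxy − (Σx)(Σy)/n = 2134 − 2343.5 = -209.5
b = Sxy/Sxx = -209.5/182.75 = -1.146375
a = ȳ − b·x̄ = 21.5 − (-1.146375)·27.25 = 52.738714
Set a + b·x = 22.9: x = (22.9 − 52.738714) / (-1.146375) = 26.028759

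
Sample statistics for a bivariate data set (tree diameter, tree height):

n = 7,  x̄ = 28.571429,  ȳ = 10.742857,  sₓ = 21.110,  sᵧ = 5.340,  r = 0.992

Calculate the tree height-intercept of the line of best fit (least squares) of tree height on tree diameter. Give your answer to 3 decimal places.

b = r · sᵧ/sₓ = 0.992 · 5.34/21.11 = 0.250937
a = ȳ − b·x̄ = 10.742857 − 0.250937·28.571429 = 3.573228

3.573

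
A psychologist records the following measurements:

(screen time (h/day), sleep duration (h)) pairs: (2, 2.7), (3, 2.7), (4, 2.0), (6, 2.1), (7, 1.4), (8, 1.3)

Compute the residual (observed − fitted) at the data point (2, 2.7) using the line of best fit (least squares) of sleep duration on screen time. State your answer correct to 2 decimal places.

n = 6, Σx = 30, Σy = 12.2, Σxy = 54.3, Σx² = 178
Sxx = Σx² − (Σx)²/n = 178 − 150 = 28
Sxy = Σxy − (Σx)(Σy)/n = 54.3 − 61 = -6.7
b = Sxy/Sxx = -6.7/28 = -0.239286
a = ȳ − b·x̄ = 2.033333 − (-0.239286)·5 = 3.229762
ŷ(2) = 3.229762 + (-0.239286)·2 = 2.751190
residual = y − ŷ = 2.7 − 2.751190 = -0.051190

-0.05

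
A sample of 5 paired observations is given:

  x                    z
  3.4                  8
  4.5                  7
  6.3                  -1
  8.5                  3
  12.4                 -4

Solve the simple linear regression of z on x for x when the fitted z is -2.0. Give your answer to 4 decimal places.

10.7541

n = 5, Σx = 35.1, Σy = 13, Σxy = 28.3, Σx² = 297.51
Sxx = Σx² − (Σx)²/n = 297.51 − 246.402 = 51.108
Sxy = Σxy − (Σx)(Σy)/n = 28.3 − 91.26 = -62.96
b = Sxy/Sxx = -62.96/51.108 = -1.231901
a = ȳ − b·x̄ = 2.6 − (-1.231901)·7.02 = 11.247946
Set a + b·x = -2.0: x = (-2.0 − 11.247946) / (-1.231901) = 10.754066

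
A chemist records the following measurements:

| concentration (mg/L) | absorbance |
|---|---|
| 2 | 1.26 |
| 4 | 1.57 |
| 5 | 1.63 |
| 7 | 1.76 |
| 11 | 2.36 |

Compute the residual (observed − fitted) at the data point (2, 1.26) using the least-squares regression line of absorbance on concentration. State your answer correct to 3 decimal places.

-0.012

n = 5, Σx = 29, Σy = 8.58, Σxy = 55.23, Σx² = 215
Sxx = Σx² − (Σx)²/n = 215 − 168.2 = 46.8
Sxy = Σxy − (Σx)(Σy)/n = 55.23 − 49.764 = 5.466
b = Sxy/Sxx = 5.466/46.8 = 0.116795
a = ȳ − b·x̄ = 1.716 − 0.116795·5.8 = 1.038590
ŷ(2) = 1.038590 + 0.116795·2 = 1.272179
residual = y − ŷ = 1.26 − 1.272179 = -0.012179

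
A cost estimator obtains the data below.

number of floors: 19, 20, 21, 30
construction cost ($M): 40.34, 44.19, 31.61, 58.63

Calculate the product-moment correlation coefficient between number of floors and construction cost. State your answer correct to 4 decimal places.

0.8216

n = 4, Σx = 90, Σy = 174.77, Σxy = 4072.97, Σx² = 2102, Σy² = 8016.7407
Sxx = Σx² − (Σx)²/n = 2102 − 2025 = 77
Sxy = Σxy − (Σx)(Σy)/n = 4072.97 − 3932.325 = 140.645
Syy = Σy² − (Σy)²/n = 8016.7407 − 7636.138225 = 380.602475
r = Sxy/√(Sxx·Syy) = 140.645/√(29306.390575) = 140.645/171.191094 = 0.821567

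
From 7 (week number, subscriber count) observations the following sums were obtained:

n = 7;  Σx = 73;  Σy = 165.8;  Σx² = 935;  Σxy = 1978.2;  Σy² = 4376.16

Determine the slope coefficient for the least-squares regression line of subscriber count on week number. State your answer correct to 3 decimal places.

1.434

Sxx = Σx² − (Σx)²/n = 935 − 761.285714 = 173.714286
Sxy = Σxy − (Σx)(Σy)/n = 1978.2 − 1729.057143 = 249.142857
b = Sxy/Sxx = 249.142857/173.714286 = 1.434211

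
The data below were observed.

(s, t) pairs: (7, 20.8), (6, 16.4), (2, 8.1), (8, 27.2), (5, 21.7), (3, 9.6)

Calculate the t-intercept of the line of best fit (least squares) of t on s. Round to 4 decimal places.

n = 6, Σx = 31, Σy = 103.8, Σxy = 615.1, Σx² = 187
Sxx = Σx² − (Σx)²/n = 187 − 160.166667 = 26.833333
Sxy = Σxy − (Σx)(Σy)/n = 615.1 − 536.3 = 78.8
b = Sxy/Sxx = 78.8/26.833333 = 2.936646
a = ȳ − b·x̄ = 17.3 − 2.936646·5.166667 = 2.127329

2.1273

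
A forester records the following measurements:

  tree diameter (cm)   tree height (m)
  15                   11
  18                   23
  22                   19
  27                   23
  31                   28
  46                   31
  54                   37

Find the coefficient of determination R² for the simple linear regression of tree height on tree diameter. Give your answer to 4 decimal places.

0.8395

n = 7, Σx = 213, Σy = 172, Σxy = 5910, Σx² = 7755, Σy² = 4654
Sxx = Σx² − (Σx)²/n = 7755 − 6481.285714 = 1273.714286
Sxy = Σxy − (Σx)(Σy)/n = 5910 − 5233.714286 = 676.285714
Syy = Σy² − (Σy)²/n = 4654 − 4226.285714 = 427.714286
R² = Sxy²/(Sxx·Syy) = (676.285714)²/(1273.714286·427.714286) = 0.839527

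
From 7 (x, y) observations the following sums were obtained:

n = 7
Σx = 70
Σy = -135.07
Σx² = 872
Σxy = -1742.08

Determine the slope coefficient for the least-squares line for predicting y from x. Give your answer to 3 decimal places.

Sxx = Σx² − (Σx)²/n = 872 − 700 = 172
Sxy = Σxy − (Σx)(Σy)/n = -1742.08 − (-1350.7) = -391.38
b = Sxy/Sxx = -391.38/172 = -2.275465

-2.275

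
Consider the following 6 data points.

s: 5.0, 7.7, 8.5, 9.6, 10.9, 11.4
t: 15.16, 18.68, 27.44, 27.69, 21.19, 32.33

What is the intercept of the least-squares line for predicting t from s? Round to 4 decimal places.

5.3649

n = 6, Σx = 53.1, Σy = 142.49, Σxy = 1318.233, Σx² = 497.47
Sxx = Σx² − (Σx)²/n = 497.47 − 469.935 = 27.535
Sxy = Σxy − (Σx)(Σy)/n = 1318.233 − 1261.0365 = 57.1965
b = Sxy/Sxx = 57.1965/27.535 = 2.077229
a = ȳ − b·x̄ = 23.748333 − 2.077229·8.85 = 5.364857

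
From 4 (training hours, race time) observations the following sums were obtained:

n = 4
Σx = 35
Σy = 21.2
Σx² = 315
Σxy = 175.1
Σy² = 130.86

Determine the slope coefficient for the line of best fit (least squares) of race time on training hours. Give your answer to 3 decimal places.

Sxx = Σx² − (Σx)²/n = 315 − 306.25 = 8.75
Sxy = Σxy − (Σx)(Σy)/n = 175.1 − 185.5 = -10.4
b = Sxy/Sxx = -10.4/8.75 = -1.188571

-1.189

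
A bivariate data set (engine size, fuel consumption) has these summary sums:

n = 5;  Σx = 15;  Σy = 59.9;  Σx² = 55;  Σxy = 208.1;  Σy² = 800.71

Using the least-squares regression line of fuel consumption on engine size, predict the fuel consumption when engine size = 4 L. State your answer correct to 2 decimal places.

14.82

Sxx = Σx² − (Σx)²/n = 55 − 45 = 10
Sxy = Σxy − (Σx)(Σy)/n = 208.1 − 179.7 = 28.4
b = Sxy/Sxx = 28.4/10 = 2.84
a = ȳ − b·x̄ = 11.98 − 2.84·3 = 3.46
ŷ(4) = a + b·4 = 3.46 + 2.84·4 = 14.82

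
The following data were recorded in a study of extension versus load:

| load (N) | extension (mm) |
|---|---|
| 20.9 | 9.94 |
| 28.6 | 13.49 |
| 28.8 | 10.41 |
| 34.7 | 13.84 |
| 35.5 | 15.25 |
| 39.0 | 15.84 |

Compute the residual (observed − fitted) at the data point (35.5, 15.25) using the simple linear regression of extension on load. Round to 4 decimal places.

0.6821

n = 6, Σx = 187.5, Σy = 78.77, Σxy = 2532.751, Σx² = 6069.55
Sxx = Σx² − (Σx)²/n = 6069.55 − 5859.375 = 210.175
Sxy = Σxy − (Σx)(Σy)/n = 2532.751 − 2461.5625 = 71.1885
b = Sxy/Sxx = 71.1885/210.175 = 0.338711
a = ȳ − b·x̄ = 13.128333 − 0.338711·31.25 = 2.543627
ŷ(35.5) = 2.543627 + 0.338711·35.5 = 14.567853
residual = y − ŷ = 15.25 − 14.567853 = 0.682147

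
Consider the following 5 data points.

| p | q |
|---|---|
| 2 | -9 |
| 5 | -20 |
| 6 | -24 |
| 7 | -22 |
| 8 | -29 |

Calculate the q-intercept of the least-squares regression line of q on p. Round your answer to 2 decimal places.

n = 5, Σx = 28, Σy = -104, Σxy = -648, Σx² = 178
Sxx = Σx² − (Σx)²/n = 178 − 156.8 = 21.2
Sxy = Σxy − (Σx)(Σy)/n = -648 − (-582.4) = -65.6
b = Sxy/Sxx = -65.6/21.2 = -3.094340
a = ȳ − b·x̄ = -20.8 − (-3.094340)·5.6 = -3.471698

-3.47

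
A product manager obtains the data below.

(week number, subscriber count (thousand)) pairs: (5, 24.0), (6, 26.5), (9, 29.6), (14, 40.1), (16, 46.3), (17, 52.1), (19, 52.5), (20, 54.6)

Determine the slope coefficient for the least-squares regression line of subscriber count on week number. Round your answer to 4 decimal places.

2.1181

n = 8, Σx = 106, Σy = 325.7, Σxy = 4822.8, Σx² = 1644
Sxx = Σx² − (Σx)²/n = 1644 − 1404.5 = 239.5
Sxy = Σxy − (Σx)(Σy)/n = 4822.8 − 4315.525 = 507.275
b = Sxy/Sxx = 507.275/239.5 = 2.118058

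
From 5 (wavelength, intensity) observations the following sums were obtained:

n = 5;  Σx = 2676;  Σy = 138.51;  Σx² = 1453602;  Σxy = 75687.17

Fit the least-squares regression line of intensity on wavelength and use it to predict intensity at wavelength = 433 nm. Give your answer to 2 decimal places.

20.27

Sxx = Σx² − (Σx)²/n = 1453602 − 1432195.2 = 21406.8
Sxy = Σxy − (Σx)(Σy)/n = 75687.17 − 74130.552 = 1556.618
b = Sxy/Sxx = 1556.618/21406.8 = 0.072716
a = ȳ − b·x̄ = 27.702 − 0.072716·535.2 = -11.215631
ŷ(433) = a + b·433 = -11.215631 + 0.072716·433 = 20.270419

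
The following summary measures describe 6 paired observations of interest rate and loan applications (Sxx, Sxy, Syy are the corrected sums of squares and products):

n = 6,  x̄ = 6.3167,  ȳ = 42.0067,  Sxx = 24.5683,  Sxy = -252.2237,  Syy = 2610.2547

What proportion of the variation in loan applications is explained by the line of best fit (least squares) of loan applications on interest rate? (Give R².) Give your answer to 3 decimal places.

0.992

R² = Sxy²/(Sxx·Syy) = (-252.2237)²/(24.5683·2610.2547) = 0.992005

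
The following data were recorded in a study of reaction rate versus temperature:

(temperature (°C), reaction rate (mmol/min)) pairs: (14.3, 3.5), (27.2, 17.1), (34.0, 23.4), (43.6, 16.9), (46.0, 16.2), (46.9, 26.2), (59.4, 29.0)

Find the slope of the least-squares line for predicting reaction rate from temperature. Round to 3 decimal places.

0.465

n = 7, Σx = 271.4, Σy = 132.3, Σxy = 5744.19, Σx² = 11845.26
Sxx = Σx² − (Σx)²/n = 11845.26 − 10522.565714 = 1322.694286
Sxy = Σxy − (Σx)(Σy)/n = 5744.19 − 5129.46 = 614.73
b = Sxy/Sxx = 614.73/1322.694286 = 0.464756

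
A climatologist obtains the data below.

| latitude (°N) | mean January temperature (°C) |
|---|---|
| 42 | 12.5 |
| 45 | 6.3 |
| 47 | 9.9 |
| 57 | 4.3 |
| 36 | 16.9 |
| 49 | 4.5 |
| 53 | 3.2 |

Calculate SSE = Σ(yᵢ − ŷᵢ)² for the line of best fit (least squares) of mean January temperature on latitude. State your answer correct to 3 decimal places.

n = 7, Σx = 329, Σy = 57.6, Σxy = 2517.4, Σx² = 15753, Σy² = 628.54
Sxx = Σx² − (Σx)²/n = 15753 − 15463 = 290
Sxy = Σxy − (Σx)(Σy)/n = 2517.4 − 2707.2 = -189.8
Syy = Σy² − (Σy)²/n = 628.54 − 473.965714 = 154.574286
b = Sxy/Sxx = -189.8/290 = -0.654483
SSE = Syy − b·Sxy = 154.574286 − (-0.654483)·(-189.8) = 30.353458

30.353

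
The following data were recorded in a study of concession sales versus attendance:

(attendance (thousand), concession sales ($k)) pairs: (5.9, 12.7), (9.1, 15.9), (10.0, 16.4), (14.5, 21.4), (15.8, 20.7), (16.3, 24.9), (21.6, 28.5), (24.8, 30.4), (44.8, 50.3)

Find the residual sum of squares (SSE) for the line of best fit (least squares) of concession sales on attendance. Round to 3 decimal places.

7.931

n = 9, Σx = 162.8, Σy = 221.2, Σxy = 5049.81, Σx² = 4031.84, Σy² = 6456.02
Sxx = Σx² − (Σx)²/n = 4031.84 − 2944.871111 = 1086.968889
Sxy = Σxy − (Σx)(Σy)/n = 5049.81 − 4001.262222 = 1048.547778
Syy = Σy² − (Σy)²/n = 6456.02 − 5436.604444 = 1019.415556
b = Sxy/Sxx = 1048.547778/1086.968889 = 0.964653
SSE = Syy − b·Sxy = 1019.415556 − 0.964653·1048.547778 = 7.930817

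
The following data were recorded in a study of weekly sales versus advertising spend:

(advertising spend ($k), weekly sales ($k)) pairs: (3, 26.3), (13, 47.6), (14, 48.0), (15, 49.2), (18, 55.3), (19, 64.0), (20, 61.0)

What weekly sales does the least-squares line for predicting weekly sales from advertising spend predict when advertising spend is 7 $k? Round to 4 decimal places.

34.1660

n = 7, Σx = 102, Σy = 351.4, Σxy = 5539.1, Σx² = 1684
Sxx = Σx² − (Σx)²/n = 1684 − 1486.285714 = 197.714286
Sxy = Σxy − (Σx)(Σy)/n = 5539.1 − 5120.4 = 418.7
b = Sxy/Sxx = 418.7/197.714286 = 2.117702
a = ȳ − b·x̄ = 50.2 − 2.117702·14.571429 = 19.342052
ŷ(7) = a + b·7 = 19.342052 + 2.117702·7 = 34.165968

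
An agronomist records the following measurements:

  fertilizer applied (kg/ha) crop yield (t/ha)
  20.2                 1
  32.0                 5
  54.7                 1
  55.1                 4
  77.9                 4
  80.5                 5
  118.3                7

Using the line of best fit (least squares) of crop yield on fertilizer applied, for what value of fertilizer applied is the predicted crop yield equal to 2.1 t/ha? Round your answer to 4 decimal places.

25.2137

n = 7, Σx = 438.7, Σy = 27, Σxy = 1997.5, Σx² = 34003.69
Sxx = Σx² − (Σx)²/n = 34003.69 − 27493.955714 = 6509.734286
Sxy = Σxy − (Σx)(Σy)/n = 1997.5 − 1692.128571 = 305.371429
b = Sxy/Sxx = 305.371429/6509.734286 = 0.046910
a = ȳ − b·x̄ = 3.857143 − 0.046910·62.671429 = 0.917228
Set a + b·x = 2.1: x = (2.1 − 0.917228) / 0.046910 = 25.213657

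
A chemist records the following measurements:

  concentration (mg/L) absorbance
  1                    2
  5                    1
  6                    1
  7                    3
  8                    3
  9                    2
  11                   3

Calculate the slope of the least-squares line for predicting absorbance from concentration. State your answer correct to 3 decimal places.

0.135

n = 7, Σx = 47, Σy = 15, Σxy = 109, Σx² = 377
Sxx = Σx² − (Σx)²/n = 377 − 315.571429 = 61.428571
Sxy = Σxy − (Σx)(Σy)/n = 109 − 100.714286 = 8.285714
b = Sxy/Sxx = 8.285714/61.428571 = 0.134884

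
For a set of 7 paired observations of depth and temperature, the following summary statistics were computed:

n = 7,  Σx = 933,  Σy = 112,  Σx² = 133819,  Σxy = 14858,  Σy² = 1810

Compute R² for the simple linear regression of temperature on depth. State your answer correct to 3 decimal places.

0.029

Sxx = Σx² − (Σx)²/n = 133819 − 124355.571429 = 9463.428571
Sxy = Σxy − (Σx)(Σy)/n = 14858 − 14928 = -70
Syy = Σy² − (Σy)²/n = 1810 − 1792 = 18
R² = Sxy²/(Sxx·Syy) = (-70)²/(9463.428571·18) = 0.028766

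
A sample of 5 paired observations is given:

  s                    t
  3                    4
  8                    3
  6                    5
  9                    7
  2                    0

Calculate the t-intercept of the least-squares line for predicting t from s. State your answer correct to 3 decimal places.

n = 5, Σx = 28, Σy = 19, Σxy = 129, Σx² = 194
Sxx = Σx² − (Σx)²/n = 194 − 156.8 = 37.2
Sxy = Σxy − (Σx)(Σy)/n = 129 − 106.4 = 22.6
b = Sxy/Sxx = 22.6/37.2 = 0.607527
a = ȳ − b·x̄ = 3.8 − 0.607527·5.6 = 0.397849

0.398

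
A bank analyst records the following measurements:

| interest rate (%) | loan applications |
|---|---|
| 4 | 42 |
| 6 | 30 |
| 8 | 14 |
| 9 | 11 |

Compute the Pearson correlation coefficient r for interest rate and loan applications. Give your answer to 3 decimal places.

n = 4, Σx = 27, Σy = 97, Σxy = 559, Σx² = 197, Σy² = 2981
Sxx = Σx² − (Σx)²/n = 197 − 182.25 = 14.75
Sxy = Σxy − (Σx)(Σy)/n = 559 − 654.75 = -95.75
Syy = Σy² − (Σy)²/n = 2981 − 2352.25 = 628.75
r = Sxy/√(Sxx·Syy) = -95.75/√(9274.0625) = -95.75/96.301934 = -0.994269

-0.994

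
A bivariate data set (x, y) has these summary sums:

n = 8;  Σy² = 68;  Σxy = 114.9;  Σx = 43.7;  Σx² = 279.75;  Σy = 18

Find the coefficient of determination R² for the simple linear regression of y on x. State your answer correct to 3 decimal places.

Sxx = Σx² − (Σx)²/n = 279.75 − 238.71125 = 41.03875
Sxy = Σxy − (Σx)(Σy)/n = 114.9 − 98.325 = 16.575
Syy = Σy² − (Σy)²/n = 68 − 40.5 = 27.5
R² = Sxy²/(Sxx·Syy) = (16.575)²/(41.03875·27.5) = 0.243433

0.243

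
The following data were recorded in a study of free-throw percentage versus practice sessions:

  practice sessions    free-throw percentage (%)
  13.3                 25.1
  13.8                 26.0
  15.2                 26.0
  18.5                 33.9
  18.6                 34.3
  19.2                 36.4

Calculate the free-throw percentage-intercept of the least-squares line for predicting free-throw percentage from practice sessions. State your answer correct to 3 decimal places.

-0.754

n = 6, Σx = 98.6, Σy = 181.7, Σxy = 3051.84, Σx² = 1655.22
Sxx = Σx² − (Σx)²/n = 1655.22 − 1620.326667 = 34.893333
Sxy = Σxy − (Σx)(Σy)/n = 3051.84 − 2985.936667 = 65.903333
b = Sxy/Sxx = 65.903333/34.893333 = 1.888708
a = ȳ − b·x̄ = 30.283333 − 1.888708·16.433333 = -0.754442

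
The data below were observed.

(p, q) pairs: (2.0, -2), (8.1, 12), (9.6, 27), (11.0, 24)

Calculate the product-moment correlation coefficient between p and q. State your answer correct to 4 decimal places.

0.9442

n = 4, Σx = 30.7, Σy = 61, Σxy = 616.4, Σx² = 282.77, Σy² = 1453
Sxx = Σx² − (Σx)²/n = 282.77 − 235.6225 = 47.1475
Sxy = Σxy − (Σx)(Σy)/n = 616.4 − 468.175 = 148.225
Syy = Σy² − (Σy)²/n = 1453 − 930.25 = 522.75
r = Sxy/√(Sxx·Syy) = 148.225/√(24646.355625) = 148.225/156.991578 = 0.944159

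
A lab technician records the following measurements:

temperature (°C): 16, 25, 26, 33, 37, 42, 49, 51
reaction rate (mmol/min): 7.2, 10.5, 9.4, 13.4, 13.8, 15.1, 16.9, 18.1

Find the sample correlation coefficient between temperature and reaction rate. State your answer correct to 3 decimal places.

n = 8, Σx = 279, Σy = 104.4, Σxy = 3960.3, Σx² = 10781, Σy² = 1461.68
Sxx = Σx² − (Σx)²/n = 10781 − 9730.125 = 1050.875
Sxy = Σxy − (Σx)(Σy)/n = 3960.3 − 3640.95 = 319.35
Syy = Σy² − (Σy)²/n = 1461.68 − 1362.42 = 99.26
r = Sxy/√(Sxx·Syy) = 319.35/√(104309.8525) = 319.35/322.970359 = 0.988790

0.989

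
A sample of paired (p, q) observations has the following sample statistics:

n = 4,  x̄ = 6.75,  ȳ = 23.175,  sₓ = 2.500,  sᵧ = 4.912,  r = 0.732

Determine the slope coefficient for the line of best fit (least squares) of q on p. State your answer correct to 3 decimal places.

1.438

b = r · sᵧ/sₓ = 0.732 · 4.912/2.5 = 1.438234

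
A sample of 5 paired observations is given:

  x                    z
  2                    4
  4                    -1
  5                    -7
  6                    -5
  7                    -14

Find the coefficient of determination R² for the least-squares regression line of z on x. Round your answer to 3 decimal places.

0.881

n = 5, Σx = 24, Σy = -23, Σxy = -159, Σx² = 130, Σy² = 287
Sxx = Σx² − (Σx)²/n = 130 − 115.2 = 14.8
Sxy = Σxy − (Σx)(Σy)/n = -159 − (-110.4) = -48.6
Syy = Σy² − (Σy)²/n = 287 − 105.8 = 181.2
R² = Sxy²/(Sxx·Syy) = (-48.6)²/(14.8·181.2) = 0.880750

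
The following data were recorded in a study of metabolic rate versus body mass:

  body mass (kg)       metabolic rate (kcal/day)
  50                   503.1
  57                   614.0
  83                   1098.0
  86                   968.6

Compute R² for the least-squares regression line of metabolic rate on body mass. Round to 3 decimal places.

0.936

n = 4, Σx = 276, Σy = 3183.7, Σxy = 234586.6, Σx² = 20034, Σy² = 2773895.57
Sxx = Σx² − (Σx)²/n = 20034 − 19044 = 990
Sxy = Σxy − (Σx)(Σy)/n = 234586.6 − 219675.3 = 14911.3
Syy = Σy² − (Σy)²/n = 2773895.57 − 2533986.4225 = 239909.1475
R² = Sxy²/(Sxx·Syy) = (14911.3)²/(990·239909.1475) = 0.936158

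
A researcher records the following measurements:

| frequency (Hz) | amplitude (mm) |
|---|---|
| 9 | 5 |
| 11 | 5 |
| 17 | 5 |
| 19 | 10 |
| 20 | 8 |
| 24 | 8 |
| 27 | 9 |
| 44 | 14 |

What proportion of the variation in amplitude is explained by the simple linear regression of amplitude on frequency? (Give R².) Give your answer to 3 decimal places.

0.834

n = 8, Σx = 171, Σy = 64, Σxy = 1586, Σx² = 4493, Σy² = 580
Sxx = Σx² − (Σx)²/n = 4493 − 3655.125 = 837.875
Sxy = Σxy − (Σx)(Σy)/n = 1586 − 1368 = 218
Syy = Σy² − (Σy)²/n = 580 − 512 = 68
R² = Sxy²/(Sxx·Syy) = (218)²/(837.875·68) = 0.834113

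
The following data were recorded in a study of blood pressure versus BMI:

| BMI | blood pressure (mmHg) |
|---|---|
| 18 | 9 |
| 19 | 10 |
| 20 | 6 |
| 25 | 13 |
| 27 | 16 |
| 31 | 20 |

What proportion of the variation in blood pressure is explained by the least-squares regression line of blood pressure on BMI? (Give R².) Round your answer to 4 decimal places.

0.8678

n = 6, Σx = 140, Σy = 74, Σxy = 1849, Σx² = 3400, Σy² = 1042
Sxx = Σx² − (Σx)²/n = 3400 − 3266.666667 = 133.333333
Sxy = Σxy − (Σx)(Σy)/n = 1849 − 1726.666667 = 122.333333
Syy = Σy² − (Σy)²/n = 1042 − 912.666667 = 129.333333
R² = Sxy²/(Sxx·Syy) = (122.333333)²/(133.333333·129.333333) = 0.867841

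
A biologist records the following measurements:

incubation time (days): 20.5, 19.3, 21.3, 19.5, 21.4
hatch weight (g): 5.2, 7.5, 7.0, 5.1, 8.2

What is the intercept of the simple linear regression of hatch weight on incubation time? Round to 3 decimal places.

-4.981

n = 5, Σx = 102, Σy = 33, Σxy = 675.38, Σx² = 2084.64
Sxx = Σx² − (Σx)²/n = 2084.64 − 2080.8 = 3.84
Sxy = Σxy − (Σx)(Σy)/n = 675.38 − 673.2 = 2.18
b = Sxy/Sxx = 2.18/3.84 = 0.567708
a = ȳ − b·x̄ = 6.6 − 0.567708·20.4 = -4.98125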